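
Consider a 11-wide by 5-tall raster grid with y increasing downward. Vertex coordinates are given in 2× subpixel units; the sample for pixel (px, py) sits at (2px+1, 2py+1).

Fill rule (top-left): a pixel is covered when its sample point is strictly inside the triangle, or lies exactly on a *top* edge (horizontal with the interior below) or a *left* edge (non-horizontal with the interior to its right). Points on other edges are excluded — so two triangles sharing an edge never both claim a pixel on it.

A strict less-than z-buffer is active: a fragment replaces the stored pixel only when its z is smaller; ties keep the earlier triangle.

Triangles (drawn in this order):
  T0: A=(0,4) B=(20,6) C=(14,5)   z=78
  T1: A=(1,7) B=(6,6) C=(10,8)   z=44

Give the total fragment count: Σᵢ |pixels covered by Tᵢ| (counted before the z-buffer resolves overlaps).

T0:
  2·area = 8  (B↔C swapped to make it positive)
  edge (0, 4)→(14, 5): d=(14,1) right/bottom  bias=-1
  edge (14, 5)→(20, 6): d=(6,1) right/bottom  bias=-1
  edge (20, 6)→(0, 4): d=(-20,-2) top-left  bias=+0
    (5,2)@(11, 5): e=[3,3,2] → #
    (6,2)@(13, 5): e=[1,1,6] → #
    (7,2)@(15, 5): e=[-1,-1,10] → ·
    (5,3)@(11, 7): e=[31,15,-38] → ·
    (6,3)@(13, 7): e=[29,13,-34] → ·
  covered (2 px):
    · · · · · · · · · · ·
    · · · · · · · · · · ·
    · · · · · # # · · · ·
    · · · · · · · · · · ·
    · · · · · · · · · · ·
T1:
  2·area = 14
  edge (1, 7)→(6, 6): d=(5,-1) top-left  bias=+0
  edge (6, 6)→(10, 8): d=(4,2) right/bottom  bias=-1
  edge (10, 8)→(1, 7): d=(-9,-1) top-left  bias=+0
    (10,1)@(21, 3): e=[0,-42,56] → ·  [on edge]
    (5,2)@(11, 5): e=[0,-14,28] → ·  [on edge]
    (0,3)@(1, 7): e=[0,14,0] → #  [on edge]
    (1,3)@(3, 7): e=[2,10,2] → #
    (2,3)@(5, 7): e=[4,6,4] → #
    (3,3)@(7, 7): e=[6,2,6] → #
    (4,3)@(9, 7): e=[8,-2,8] → ·
    (0,4)@(1, 9): e=[10,22,-18] → ·
    (1,4)@(3, 9): e=[12,18,-16] → ·
    (2,4)@(5, 9): e=[14,14,-14] → ·
    (3,4)@(7, 9): e=[16,10,-12] → ·
    (9,4)@(19, 9): e=[28,-14,0] → ·  [on edge]
  covered (4 px):
    · · · · · · · · · · ·
    · · · · · · · · · · ·
    · · · · · · · · · · ·
    # # # # · · · · · · ·
    · · · · · · · · · · ·

Answer: 6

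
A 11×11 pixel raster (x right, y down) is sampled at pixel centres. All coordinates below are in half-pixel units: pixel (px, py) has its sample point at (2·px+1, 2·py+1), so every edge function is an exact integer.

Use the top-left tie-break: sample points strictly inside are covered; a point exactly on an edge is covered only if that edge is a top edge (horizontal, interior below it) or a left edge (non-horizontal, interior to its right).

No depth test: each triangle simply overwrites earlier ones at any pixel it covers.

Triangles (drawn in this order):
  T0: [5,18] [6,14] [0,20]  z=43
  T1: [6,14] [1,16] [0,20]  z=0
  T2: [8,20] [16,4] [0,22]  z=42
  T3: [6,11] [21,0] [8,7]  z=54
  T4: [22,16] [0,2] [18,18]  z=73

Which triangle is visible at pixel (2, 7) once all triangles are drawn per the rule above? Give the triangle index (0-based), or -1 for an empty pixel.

T0:
  2·area = 18  (B↔C swapped to make it positive)
  edge (5, 18)→(0, 20): d=(-5,2) right/bottom  bias=-1
  edge (0, 20)→(6, 14): d=(6,-6) top-left  bias=+0
  edge (6, 14)→(5, 18): d=(-1,4) right/bottom  bias=-1
    (9,0)@(19, 1): e=[57,0,-39] → .  [on edge]
    (8,1)@(17, 3): e=[51,0,-33] → .  [on edge]
    (7,2)@(15, 5): e=[45,0,-27] → .  [on edge]
    (6,3)@(13, 7): e=[39,0,-21] → .  [on edge]
    (5,4)@(11, 9): e=[33,0,-15] → .  [on edge]
    (4,5)@(9, 11): e=[27,0,-9] → .  [on edge]
    (3,6)@(7, 13): e=[21,0,-3] → .  [on edge]
    (2,7)@(5, 15): e=[15,0,3] → X  [on edge]
    (3,7)@(7, 15): e=[11,12,-5] → .
    (1,8)@(3, 17): e=[9,0,9] → X  [on edge]
    (3,8)@(7, 17): e=[1,24,-7] → .
    (0,9)@(1, 19): e=[3,0,15] → X  [on edge]
  covered (4 px):
    . . . . . . . . . . .
    . . . . . . . . . . .
    . . . . . . . . . . .
    . . . . . . . . . . .
    . . . . . . . . . . .
    . . . . . . . . . . .
    . . . . . . . . . . .
    . . X . . . . . . . .
    . X X . . . . . . . .
    X . . . . . . . . . .
    . . . . . . . . . . .
T1:
  2·area = 18  (B↔C swapped to make it positive)
  edge (6, 14)→(0, 20): d=(-6,6) right/bottom  bias=-1
  edge (0, 20)→(1, 16): d=(1,-4) top-left  bias=+0
  edge (1, 16)→(6, 14): d=(5,-2) top-left  bias=+0
    (9,0)@(19, 1): e=[0,57,-39] → .  [on edge]
    (8,1)@(17, 3): e=[0,51,-33] → .  [on edge]
    (7,2)@(15, 5): e=[0,45,-27] → .  [on edge]
    (6,3)@(13, 7): e=[0,39,-21] → .  [on edge]
    (5,4)@(11, 9): e=[0,33,-15] → .  [on edge]
    (4,5)@(9, 11): e=[0,27,-9] → .  [on edge]
    (3,6)@(7, 13): e=[0,21,-3] → .  [on edge]
    (2,7)@(5, 15): e=[0,15,3] → .  [on edge]
    (0,8)@(1, 17): e=[12,1,5] → X
    (1,8)@(3, 17): e=[0,9,9] → .  [on edge]
    (0,9)@(1, 19): e=[0,3,15] → .  [on edge]
  covered (1 px):
    . . . . . . . . . . .
    . . . . . . . . . . .
    . . . . . . . . . . .
    . . . . . . . . . . .
    . . . . . . . . . . .
    . . . . . . . . . . .
    . . . . . . . . . . .
    . . . . . . . . . . .
    X . . . . . . . . . .
    . . . . . . . . . . .
    . . . . . . . . . . .
T2:
  2·area = 112  (B↔C swapped to make it positive)
  edge (8, 20)→(0, 22): d=(-8,2) right/bottom  bias=-1
  edge (0, 22)→(16, 4): d=(16,-18) top-left  bias=+0
  edge (16, 4)→(8, 20): d=(-8,16) right/bottom  bias=-1
    (6,4)@(13, 9): e=[78,26,8] → X
    (7,4)@(15, 9): e=[74,62,-24] → .
    (5,5)@(11, 11): e=[66,22,24] → X
    (6,5)@(13, 11): e=[62,58,-8] → .
    (4,6)@(9, 13): e=[54,18,40] → X
    (6,6)@(13, 13): e=[46,90,-24] → .
    (3,7)@(7, 15): e=[42,14,56] → X
    (5,7)@(11, 15): e=[34,86,-8] → .
    (2,8)@(5, 17): e=[30,10,72] → X
    (5,8)@(11, 17): e=[18,118,-24] → .
    (1,9)@(3, 19): e=[18,6,88] → X
    (4,9)@(9, 19): e=[6,114,-8] → .
  covered (14 px):
    . . . . . . . . . . .
    . . . . . . . . . . .
    . . . . . . . . . . .
    . . . . . . . . . . .
    . . . . . . X . . . .
    . . . . . X . . . . .
    . . . . X X . . . . .
    . . . X X . . . . . .
    . . X X X . . . . . .
    . X X X . . . . . . .
    X X . . . . . . . . .
T3:
  2·area = 38  (B↔C swapped to make it positive)
  edge (6, 11)→(8, 7): d=(2,-4) top-left  bias=+0
  edge (8, 7)→(21, 0): d=(13,-7) top-left  bias=+0
  edge (21, 0)→(6, 11): d=(-15,11) right/bottom  bias=-1
    (5,0)@(11, 1): e=[0,-57,95] → .  [on edge]
    (4,2)@(9, 5): e=[0,-19,57] → .  [on edge]
    (6,2)@(13, 5): e=[16,9,13] → X
    (7,2)@(15, 5): e=[24,23,-9] → .
    (4,3)@(9, 7): e=[4,7,27] → X
    (5,3)@(11, 7): e=[12,21,5] → X
    (6,3)@(13, 7): e=[20,35,-17] → .
    (3,4)@(7, 9): e=[0,19,19] → X  [on edge]
    (4,4)@(9, 9): e=[8,33,-3] → .
    (5,4)@(11, 9): e=[16,47,-25] → .
    (3,5)@(7, 11): e=[4,45,-11] → .
    (2,6)@(5, 13): e=[0,57,-19] → .  [on edge]
    (1,8)@(3, 17): e=[0,95,-57] → .  [on edge]
    (0,10)@(1, 21): e=[0,133,-95] → .  [on edge]
  covered (4 px):
    . . . . . . . . . . .
    . . . . . . . . . . .
    . . . . . . X . . . .
    . . . . X X . . . . .
    . . . X . . . . . . .
    . . . . . . . . . . .
    . . . . . . . . . . .
    . . . . . . . . . . .
    . . . . . . . . . . .
    . . . . . . . . . . .
    . . . . . . . . . . .
T4:
  2·area = 100  (B↔C swapped to make it positive)
  edge (22, 16)→(18, 18): d=(-4,2) right/bottom  bias=-1
  edge (18, 18)→(0, 2): d=(-18,-16) top-left  bias=+0
  edge (0, 2)→(22, 16): d=(22,14) right/bottom  bias=-1
    (3,3)@(7, 7): e=[66,22,12] → X
    (4,3)@(9, 7): e=[62,54,-16] → .
    (3,4)@(7, 9): e=[58,-14,56] → .
    (4,4)@(9, 9): e=[54,18,28] → X
    (5,4)@(11, 9): e=[50,50,0] → .  [on edge]
    (4,5)@(9, 11): e=[46,-18,72] → .
    (5,5)@(11, 11): e=[42,14,44] → X
    (6,5)@(13, 11): e=[38,46,16] → X
    (7,5)@(15, 11): e=[34,78,-12] → .
    (5,6)@(11, 13): e=[34,-22,88] → .
    (6,6)@(13, 13): e=[30,10,60] → X
    (7,6)@(15, 13): e=[26,42,32] → X
  covered (12 px):
    . . . . . . . . . . .
    . . . . . . . . . . .
    . . . . . . . . . . .
    . . . X . . . . . . .
    . . . . X . . . . . .
    . . . . . X X . . . .
    . . . . . . X X X . .
    . . . . . . . X X X .
    . . . . . . . . X X .
    . . . . . . . . . . .
    . . . . . . . . . . .

Z-buffer (winner per pixel, '.' = empty):
  . . . . . . . . . . .
  . . . . . . . . . . .
  . . . . . . 3 . . . .
  . . . 4 3 3 . . . . .
  . . . 3 4 . 2 . . . .
  . . . . . 4 4 . . . .
  . . . . 2 2 4 4 4 . .
  . . 0 2 2 . . 4 4 4 .
  1 0 2 2 2 . . . 4 4 .
  0 2 2 2 . . . . . . .
  2 2 . . . . . . . . .

Result: 0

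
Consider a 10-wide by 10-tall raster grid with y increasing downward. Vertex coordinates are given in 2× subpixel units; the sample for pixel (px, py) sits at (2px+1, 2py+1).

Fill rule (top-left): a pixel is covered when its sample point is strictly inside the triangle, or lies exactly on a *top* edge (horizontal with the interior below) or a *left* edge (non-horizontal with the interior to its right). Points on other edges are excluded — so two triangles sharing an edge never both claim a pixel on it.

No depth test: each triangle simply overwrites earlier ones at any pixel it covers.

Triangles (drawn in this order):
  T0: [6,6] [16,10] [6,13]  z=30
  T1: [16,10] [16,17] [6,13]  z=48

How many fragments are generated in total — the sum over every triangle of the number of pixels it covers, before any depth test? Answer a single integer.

T0:
  2·area = 70
  edge (6, 6)→(16, 10): d=(10,4) right/bottom  bias=-1
  edge (16, 10)→(6, 13): d=(-10,3) right/bottom  bias=-1
  edge (6, 13)→(6, 6): d=(0,-7) top-left  bias=+0
    (3,3)@(7, 7): e=[6,57,7] → █
    (4,3)@(9, 7): e=[-2,51,21] → ·
    (3,4)@(7, 9): e=[26,37,7] → █
    (4,4)@(9, 9): e=[18,31,21] → █
    (5,4)@(11, 9): e=[10,25,35] → █
    (6,4)@(13, 9): e=[2,19,49] → █
    (7,4)@(15, 9): e=[-6,13,63] → ·
    (3,5)@(7, 11): e=[46,17,7] → █
    (6,5)@(13, 11): e=[22,-1,49] → ·
    (3,6)@(7, 13): e=[66,-3,7] → ·
    (4,6)@(9, 13): e=[58,-9,21] → ·
    (5,6)@(11, 13): e=[50,-15,35] → ·
  covered (8 px):
    · · · · · · · · · ·
    · · · · · · · · · ·
    · · · · · · · · · ·
    · · · █ · · · · · ·
    · · · █ █ █ █ · · ·
    · · · █ █ █ · · · ·
    · · · · · · · · · ·
    · · · · · · · · · ·
    · · · · · · · · · ·
    · · · · · · · · · ·
T1:
  2·area = 70
  edge (16, 10)→(16, 17): d=(0,7) right/bottom  bias=-1
  edge (16, 17)→(6, 13): d=(-10,-4) top-left  bias=+0
  edge (6, 13)→(16, 10): d=(10,-3) top-left  bias=+0
    (0,5)@(1, 11): e=[105,0,-35] → ·  [on edge]
    (6,5)@(13, 11): e=[21,48,1] → █
    (7,5)@(15, 11): e=[7,56,7] → █
    (8,5)@(17, 11): e=[-7,64,13] → ·
    (3,6)@(7, 13): e=[63,4,3] → █
    (4,6)@(9, 13): e=[49,12,9] → █
    (5,6)@(11, 13): e=[35,20,15] → █
    (8,6)@(17, 13): e=[-7,44,33] → ·
    (3,7)@(7, 15): e=[63,-16,23] → ·
    (4,7)@(9, 15): e=[49,-8,29] → ·
    (5,7)@(11, 15): e=[35,0,35] → █  [on edge]
    (8,7)@(17, 15): e=[-7,24,53] → ·
  covered (10 px):
    · · · · · · · · · ·
    · · · · · · · · · ·
    · · · · · · · · · ·
    · · · · · · · · · ·
    · · · · · · · · · ·
    · · · · · · █ █ · ·
    · · · █ █ █ █ █ · ·
    · · · · · █ █ █ · ·
    · · · · · · · · · ·
    · · · · · · · · · ·

Answer: 18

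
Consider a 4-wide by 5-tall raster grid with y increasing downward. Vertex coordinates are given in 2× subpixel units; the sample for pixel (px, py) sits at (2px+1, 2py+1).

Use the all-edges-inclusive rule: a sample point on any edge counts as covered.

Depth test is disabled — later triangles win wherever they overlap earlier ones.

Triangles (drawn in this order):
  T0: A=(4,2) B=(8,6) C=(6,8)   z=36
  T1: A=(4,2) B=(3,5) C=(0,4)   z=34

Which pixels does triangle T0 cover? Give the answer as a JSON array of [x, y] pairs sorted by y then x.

T0:
  2·area = 16
  edge (4, 2)→(8, 6): d=(4,4) inclusive
  edge (8, 6)→(6, 8): d=(-2,2) inclusive
  edge (6, 8)→(4, 2): d=(-2,-6) inclusive
    (1,0)@(3, 1): e=[0,20,-4] → ·  [on edge]
    (2,1)@(5, 3): e=[0,12,4] → #  [on edge]
    (3,1)@(7, 3): e=[-8,8,16] → ·
    (2,2)@(5, 5): e=[8,8,0] → #  [on edge]
    (3,2)@(7, 5): e=[0,4,12] → #  [on edge]
    (2,3)@(5, 7): e=[16,4,-4] → ·
    (3,3)@(7, 7): e=[8,0,8] → #  [on edge]
    (2,4)@(5, 9): e=[24,0,-8] → ·  [on edge]
    (3,4)@(7, 9): e=[16,-4,4] → ·
  covered (4 px):
    · · · ·
    · · # ·
    · · # #
    · · · #
    · · · ·
T1:
  2·area = 10
  edge (4, 2)→(3, 5): d=(-1,3) inclusive
  edge (3, 5)→(0, 4): d=(-3,-1) inclusive
  edge (0, 4)→(4, 2): d=(4,-2) inclusive
    (1,1)@(3, 3): e=[2,6,2] → #
    (2,1)@(5, 3): e=[-4,8,6] → ·
    (1,2)@(3, 5): e=[0,0,10] → #  [on edge]
    (2,2)@(5, 5): e=[-6,2,14] → ·
    (1,3)@(3, 7): e=[-2,-6,18] → ·
  covered (2 px):
    · · · ·
    · # · ·
    · # · ·
    · · · ·
    · · · ·

Final: [[2,1],[2,2],[3,2],[3,3]]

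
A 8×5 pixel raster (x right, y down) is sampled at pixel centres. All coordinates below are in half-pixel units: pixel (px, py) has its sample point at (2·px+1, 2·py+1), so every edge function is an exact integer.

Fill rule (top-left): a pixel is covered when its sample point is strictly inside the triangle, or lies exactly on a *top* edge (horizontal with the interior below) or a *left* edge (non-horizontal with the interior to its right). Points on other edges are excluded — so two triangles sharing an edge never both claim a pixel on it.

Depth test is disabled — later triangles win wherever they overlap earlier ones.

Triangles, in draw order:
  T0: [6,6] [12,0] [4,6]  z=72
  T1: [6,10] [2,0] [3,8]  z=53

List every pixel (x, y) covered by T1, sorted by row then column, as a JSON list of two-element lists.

T0:
  2·area = 12  (B↔C swapped to make it positive)
  edge (6, 6)→(4, 6): d=(-2,0) right/bottom  bias=-1
  edge (4, 6)→(12, 0): d=(8,-6) top-left  bias=+0
  edge (12, 0)→(6, 6): d=(-6,6) right/bottom  bias=-1
    (5,0)@(11, 1): e=[10,2,0] → ·  [on edge]
    (4,1)@(9, 3): e=[6,6,0] → ·  [on edge]
    (3,2)@(7, 5): e=[2,10,0] → ·  [on edge]
    (2,3)@(5, 7): e=[-2,14,0] → ·  [on edge]
    (1,4)@(3, 9): e=[-6,18,0] → ·  [on edge]
  covered (0 px):
    · · · · · · · ·
    · · · · · · · ·
    · · · · · · · ·
    · · · · · · · ·
    · · · · · · · ·
T1:
  2·area = 22  (B↔C swapped to make it positive)
  edge (6, 10)→(3, 8): d=(-3,-2) top-left  bias=+0
  edge (3, 8)→(2, 0): d=(-1,-8) top-left  bias=+0
  edge (2, 0)→(6, 10): d=(4,10) right/bottom  bias=-1
    (1,1)@(3, 3): e=[15,5,2] → █
    (2,1)@(5, 3): e=[19,21,-18] → ·
    (1,2)@(3, 5): e=[9,3,10] → █
    (2,2)@(5, 5): e=[13,19,-10] → ·
    (1,3)@(3, 7): e=[3,1,18] → █
    (2,3)@(5, 7): e=[7,17,-2] → ·
    (1,4)@(3, 9): e=[-3,-1,26] → ·
    (2,4)@(5, 9): e=[1,15,6] → █
    (3,4)@(7, 9): e=[5,31,-14] → ·
  covered (4 px):
    · · · · · · · ·
    · █ · · · · · ·
    · █ · · · · · ·
    · █ · · · · · ·
    · · █ · · · · ·

Result: [[1,1],[1,2],[1,3],[2,4]]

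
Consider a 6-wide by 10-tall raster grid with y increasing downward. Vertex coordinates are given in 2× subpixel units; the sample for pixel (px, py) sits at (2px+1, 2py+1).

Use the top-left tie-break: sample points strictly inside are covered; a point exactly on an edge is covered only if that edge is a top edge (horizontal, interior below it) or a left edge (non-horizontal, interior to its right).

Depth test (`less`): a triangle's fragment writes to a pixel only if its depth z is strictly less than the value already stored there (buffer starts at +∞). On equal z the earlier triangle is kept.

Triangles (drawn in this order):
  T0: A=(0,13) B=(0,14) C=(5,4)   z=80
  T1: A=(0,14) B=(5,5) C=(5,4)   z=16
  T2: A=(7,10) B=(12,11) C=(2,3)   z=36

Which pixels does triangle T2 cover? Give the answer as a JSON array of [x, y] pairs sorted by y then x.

T0:
  2·area = 5  (B↔C swapped to make it positive)
  edge (0, 13)→(5, 4): d=(5,-9) top-left  bias=+0
  edge (5, 4)→(0, 14): d=(-5,10) right/bottom  bias=-1
  edge (0, 14)→(0, 13): d=(0,-1) top-left  bias=+0
  covered (0 px):
    · · · · · ·
    · · · · · ·
    · · · · · ·
    · · · · · ·
    · · · · · ·
    · · · · · ·
    · · · · · ·
    · · · · · ·
    · · · · · ·
    · · · · · ·
T1:
  2·area = 5  (B↔C swapped to make it positive)
  edge (0, 14)→(5, 4): d=(5,-10) top-left  bias=+0
  edge (5, 4)→(5, 5): d=(0,1) right/bottom  bias=-1
  edge (5, 5)→(0, 14): d=(-5,9) right/bottom  bias=-1
    (2,0)@(5, 1): e=[-15,0,20] → ·  [on edge]
    (2,1)@(5, 3): e=[-5,0,10] → ·  [on edge]
    (2,2)@(5, 5): e=[5,0,0] → ·  [on edge]
    (2,3)@(5, 7): e=[15,0,-10] → ·  [on edge]
    (2,4)@(5, 9): e=[25,0,-20] → ·  [on edge]
    (2,5)@(5, 11): e=[35,0,-30] → ·  [on edge]
    (2,6)@(5, 13): e=[45,0,-40] → ·  [on edge]
    (2,7)@(5, 15): e=[55,0,-50] → ·  [on edge]
    (2,8)@(5, 17): e=[65,0,-60] → ·  [on edge]
    (2,9)@(5, 19): e=[75,0,-70] → ·  [on edge]
  covered (0 px):
    · · · · · ·
    · · · · · ·
    · · · · · ·
    · · · · · ·
    · · · · · ·
    · · · · · ·
    · · · · · ·
    · · · · · ·
    · · · · · ·
    · · · · · ·
T2:
  2·area = 30  (B↔C swapped to make it positive)
  edge (7, 10)→(2, 3): d=(-5,-7) top-left  bias=+0
  edge (2, 3)→(12, 11): d=(10,8) right/bottom  bias=-1
  edge (12, 11)→(7, 10): d=(-5,-1) top-left  bias=+0
    (2,3)@(5, 7): e=[1,16,13] → █
    (3,3)@(7, 7): e=[15,0,15] → ·  [on edge]
    (2,4)@(5, 9): e=[-9,36,3] → ·
    (3,4)@(7, 9): e=[5,20,5] → █
    (4,4)@(9, 9): e=[19,4,7] → █
    (5,4)@(11, 9): e=[33,-12,9] → ·
    (3,5)@(7, 11): e=[-5,40,-5] → ·
    (4,5)@(9, 11): e=[9,24,-3] → ·
  covered (3 px):
    · · · · · ·
    · · · · · ·
    · · · · · ·
    · · █ · · ·
    · · · █ █ ·
    · · · · · ·
    · · · · · ·
    · · · · · ·
    · · · · · ·
    · · · · · ·

Result: [[2,3],[3,4],[4,4]]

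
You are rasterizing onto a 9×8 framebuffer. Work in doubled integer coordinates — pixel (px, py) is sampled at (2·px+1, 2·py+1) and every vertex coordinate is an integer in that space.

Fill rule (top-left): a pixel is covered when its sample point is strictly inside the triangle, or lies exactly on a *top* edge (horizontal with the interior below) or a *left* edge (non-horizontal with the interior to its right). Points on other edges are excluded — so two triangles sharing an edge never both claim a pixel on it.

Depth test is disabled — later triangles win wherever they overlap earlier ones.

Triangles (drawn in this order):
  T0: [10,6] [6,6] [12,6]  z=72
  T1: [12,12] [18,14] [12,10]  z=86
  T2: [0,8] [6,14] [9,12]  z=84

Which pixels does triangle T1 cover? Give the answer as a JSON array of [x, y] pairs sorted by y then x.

T0:
  degenerate (2·area = 0) — covers nothing
T1:
  2·area = 12  (B↔C swapped to make it positive)
  edge (12, 12)→(12, 10): d=(0,-2) top-left  bias=+0
  edge (12, 10)→(18, 14): d=(6,4) right/bottom  bias=-1
  edge (18, 14)→(12, 12): d=(-6,-2) top-left  bias=+0
    (1,4)@(3, 9): e=[-18,30,0] → ·  [on edge]
    (4,5)@(9, 11): e=[-6,18,0] → ·  [on edge]
    (6,5)@(13, 11): e=[2,2,8] → █
    (7,5)@(15, 11): e=[6,-6,12] → ·
    (6,6)@(13, 13): e=[2,14,-4] → ·
    (7,6)@(15, 13): e=[6,6,0] → █  [on edge]
    (8,6)@(17, 13): e=[10,-2,4] → ·
    (7,7)@(15, 15): e=[6,18,-12] → ·
  covered (2 px):
    · · · · · · · · ·
    · · · · · · · · ·
    · · · · · · · · ·
    · · · · · · · · ·
    · · · · · · · · ·
    · · · · · · █ · ·
    · · · · · · · █ ·
    · · · · · · · · ·
T2:
  2·area = 30  (B↔C swapped to make it positive)
  edge (0, 8)→(9, 12): d=(9,4) right/bottom  bias=-1
  edge (9, 12)→(6, 14): d=(-3,2) right/bottom  bias=-1
  edge (6, 14)→(0, 8): d=(-6,-6) top-left  bias=+0
    (0,4)@(1, 9): e=[5,25,0] → █  [on edge]
    (1,4)@(3, 9): e=[-3,21,12] → ·
    (0,5)@(1, 11): e=[23,19,-12] → ·
    (1,5)@(3, 11): e=[15,15,0] → █  [on edge]
    (2,5)@(5, 11): e=[7,11,12] → █
    (3,5)@(7, 11): e=[-1,7,24] → ·
    (1,6)@(3, 13): e=[33,9,-12] → ·
    (2,6)@(5, 13): e=[25,5,0] → █  [on edge]
    (3,6)@(7, 13): e=[17,1,12] → █
    (4,6)@(9, 13): e=[9,-3,24] → ·
    (2,7)@(5, 15): e=[43,-1,-12] → ·
    (3,7)@(7, 15): e=[35,-5,0] → ·  [on edge]
  covered (5 px):
    · · · · · · · · ·
    · · · · · · · · ·
    · · · · · · · · ·
    · · · · · · · · ·
    █ · · · · · · · ·
    · █ █ · · · · · ·
    · · █ █ · · · · ·
    · · · · · · · · ·

Result: [[6,5],[7,6]]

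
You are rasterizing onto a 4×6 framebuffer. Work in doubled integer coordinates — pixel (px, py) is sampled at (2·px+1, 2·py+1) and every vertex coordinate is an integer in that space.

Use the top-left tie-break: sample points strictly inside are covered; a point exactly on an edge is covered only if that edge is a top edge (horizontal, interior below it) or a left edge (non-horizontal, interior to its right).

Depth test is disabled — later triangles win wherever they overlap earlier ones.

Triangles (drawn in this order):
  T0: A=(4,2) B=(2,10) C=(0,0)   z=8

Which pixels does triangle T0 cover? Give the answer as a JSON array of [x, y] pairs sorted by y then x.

T0:
  2·area = 36
  edge (4, 2)→(2, 10): d=(-2,8) right/bottom  bias=-1
  edge (2, 10)→(0, 0): d=(-2,-10) top-left  bias=+0
  edge (0, 0)→(4, 2): d=(4,2) right/bottom  bias=-1
    (0,0)@(1, 1): e=[26,8,2] → #
    (1,0)@(3, 1): e=[10,28,-2] → ·
    (0,1)@(1, 3): e=[22,4,10] → #
    (1,1)@(3, 3): e=[6,24,6] → #
    (2,1)@(5, 3): e=[-10,44,2] → ·
    (0,2)@(1, 5): e=[18,0,18] → #  [on edge]
    (2,2)@(5, 5): e=[-14,40,10] → ·
    (0,3)@(1, 7): e=[14,-4,26] → ·
    (1,3)@(3, 7): e=[-2,16,22] → ·
  covered (5 px):
    # · · ·
    # # · ·
    # # · ·
    · · · ·
    · · · ·
    · · · ·

Answer: [[0,0],[0,1],[1,1],[0,2],[1,2]]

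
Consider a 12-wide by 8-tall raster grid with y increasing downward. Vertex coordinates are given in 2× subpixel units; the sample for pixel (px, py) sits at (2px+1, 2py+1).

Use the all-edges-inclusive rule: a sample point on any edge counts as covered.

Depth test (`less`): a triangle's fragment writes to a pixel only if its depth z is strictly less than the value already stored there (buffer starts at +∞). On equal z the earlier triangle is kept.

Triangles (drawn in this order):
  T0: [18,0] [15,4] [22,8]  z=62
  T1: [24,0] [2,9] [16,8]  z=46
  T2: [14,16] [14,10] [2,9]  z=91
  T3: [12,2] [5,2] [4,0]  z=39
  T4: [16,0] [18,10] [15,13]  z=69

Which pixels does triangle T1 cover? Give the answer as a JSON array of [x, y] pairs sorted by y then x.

T0:
  2·area = 40  (B↔C swapped to make it positive)
  edge (18, 0)→(22, 8): d=(4,8) inclusive
  edge (22, 8)→(15, 4): d=(-7,-4) inclusive
  edge (15, 4)→(18, 0): d=(3,-4) inclusive
    (8,1)@(17, 3): e=[20,15,5] → X
    (9,1)@(19, 3): e=[4,23,13] → X
    (10,1)@(21, 3): e=[-12,31,21] → .
    (8,2)@(17, 5): e=[28,1,11] → X
    (10,2)@(21, 5): e=[-4,17,27] → .
    (8,3)@(17, 7): e=[36,-13,17] → .
    (9,3)@(19, 7): e=[20,-5,25] → .
    (10,3)@(21, 7): e=[4,3,33] → X
    (11,3)@(23, 7): e=[-12,11,41] → .
    (10,4)@(21, 9): e=[12,-11,39] → .
  covered (5 px):
    . . . . . . . . . . . .
    . . . . . . . . X X . .
    . . . . . . . . X X . .
    . . . . . . . . . . X .
    . . . . . . . . . . . .
    . . . . . . . . . . . .
    . . . . . . . . . . . .
    . . . . . . . . . . . .
T1:
  2·area = 104  (B↔C swapped to make it positive)
  edge (24, 0)→(16, 8): d=(-8,8) inclusive
  edge (16, 8)→(2, 9): d=(-14,1) inclusive
  edge (2, 9)→(24, 0): d=(22,-9) inclusive
    (11,0)@(23, 1): e=[0,91,13] → X  [on edge]
    (8,1)@(17, 3): e=[32,69,3] → X
    (9,1)@(19, 3): e=[16,67,21] → X
    (10,1)@(21, 3): e=[0,65,39] → X  [on edge]
    (11,1)@(23, 3): e=[-16,63,57] → .
    (6,2)@(13, 5): e=[48,45,11] → X
    (7,2)@(15, 5): e=[32,43,29] → X
    (9,2)@(19, 5): e=[0,39,65] → X  [on edge]
    (10,2)@(21, 5): e=[-16,37,83] → .
    (3,3)@(7, 7): e=[80,23,1] → X
    (4,3)@(9, 7): e=[64,21,19] → X
    (5,3)@(11, 7): e=[48,19,37] → X
    (8,3)@(17, 7): e=[0,13,91] → X  [on edge]
    (7,4)@(15, 9): e=[0,-13,117] → .  [on edge]
    (6,5)@(13, 11): e=[0,-39,143] → .  [on edge]
    (5,6)@(11, 13): e=[0,-65,169] → .  [on edge]
    (4,7)@(9, 15): e=[0,-91,195] → .  [on edge]
  covered (14 px):
    . . . . . . . . . . . X
    . . . . . . . . X X X .
    . . . . . . X X X X . .
    . . . X X X X X X . . .
    . . . . . . . . . . . .
    . . . . . . . . . . . .
    . . . . . . . . . . . .
    . . . . . . . . . . . .
T2:
  2·area = 72  (B↔C swapped to make it positive)
  edge (14, 16)→(2, 9): d=(-12,-7) inclusive
  edge (2, 9)→(14, 10): d=(12,1) inclusive
  edge (14, 10)→(14, 16): d=(0,6) inclusive
    (3,5)@(7, 11): e=[11,19,42] → X
    (4,5)@(9, 11): e=[25,17,30] → X
    (5,5)@(11, 11): e=[39,15,18] → X
    (6,5)@(13, 11): e=[53,13,6] → X
    (7,5)@(15, 11): e=[67,11,-6] → .
    (3,6)@(7, 13): e=[-13,43,42] → .
    (4,6)@(9, 13): e=[1,41,30] → X
    (7,6)@(15, 13): e=[43,35,-6] → .
    (4,7)@(9, 15): e=[-23,65,30] → .
    (5,7)@(11, 15): e=[-9,63,18] → .
    (6,7)@(13, 15): e=[5,61,6] → X
    (7,7)@(15, 15): e=[19,59,-6] → .
  covered (8 px):
    . . . . . . . . . . . .
    . . . . . . . . . . . .
    . . . . . . . . . . . .
    . . . . . . . . . . . .
    . . . . . . . . . . . .
    . . . X X X X . . . . .
    . . . . X X X . . . . .
    . . . . . . X . . . . .
T3:
  2·area = 14
  edge (12, 2)→(5, 2): d=(-7,0) inclusive
  edge (5, 2)→(4, 0): d=(-1,-2) inclusive
  edge (4, 0)→(12, 2): d=(8,2) inclusive
    (2,0)@(5, 1): e=[7,1,6] → X
    (3,0)@(7, 1): e=[7,5,2] → X
    (4,0)@(9, 1): e=[7,9,-2] → .
    (2,1)@(5, 3): e=[-7,-1,22] → .
    (3,1)@(7, 3): e=[-7,3,18] → .
  covered (2 px):
    . . X X . . . . . . . .
    . . . . . . . . . . . .
    . . . . . . . . . . . .
    . . . . . . . . . . . .
    . . . . . . . . . . . .
    . . . . . . . . . . . .
    . . . . . . . . . . . .
    . . . . . . . . . . . .
T4:
  2·area = 36
  edge (16, 0)→(18, 10): d=(2,10) inclusive
  edge (18, 10)→(15, 13): d=(-3,3) inclusive
  edge (15, 13)→(16, 0): d=(1,-13) inclusive
    (8,2)@(17, 5): e=[0,18,18] → X  [on edge]
    (9,2)@(19, 5): e=[-20,12,44] → .
    (11,2)@(23, 5): e=[-60,0,96] → .  [on edge]
    (8,3)@(17, 7): e=[4,12,20] → X
    (9,3)@(19, 7): e=[-16,6,46] → .
    (10,3)@(21, 7): e=[-36,0,72] → .  [on edge]
    (8,4)@(17, 9): e=[8,6,22] → X
    (9,4)@(19, 9): e=[-12,0,48] → .  [on edge]
    (8,5)@(17, 11): e=[12,0,24] → X  [on edge]
    (9,5)@(19, 11): e=[-8,-6,50] → .
    (7,6)@(15, 13): e=[36,0,0] → X  [on edge]
    (8,6)@(17, 13): e=[16,-6,26] → .
    (6,7)@(13, 15): e=[60,0,-24] → .  [on edge]
    (9,7)@(19, 15): e=[0,-18,54] → .  [on edge]
  covered (5 px):
    . . . . . . . . . . . .
    . . . . . . . . . . . .
    . . . . . . . . X . . .
    . . . . . . . . X . . .
    . . . . . . . . X . . .
    . . . . . . . . X . . .
    . . . . . . . X . . . .
    . . . . . . . . . . . .

Result: [[11,0],[8,1],[9,1],[10,1],[6,2],[7,2],[8,2],[9,2],[3,3],[4,3],[5,3],[6,3],[7,3],[8,3]]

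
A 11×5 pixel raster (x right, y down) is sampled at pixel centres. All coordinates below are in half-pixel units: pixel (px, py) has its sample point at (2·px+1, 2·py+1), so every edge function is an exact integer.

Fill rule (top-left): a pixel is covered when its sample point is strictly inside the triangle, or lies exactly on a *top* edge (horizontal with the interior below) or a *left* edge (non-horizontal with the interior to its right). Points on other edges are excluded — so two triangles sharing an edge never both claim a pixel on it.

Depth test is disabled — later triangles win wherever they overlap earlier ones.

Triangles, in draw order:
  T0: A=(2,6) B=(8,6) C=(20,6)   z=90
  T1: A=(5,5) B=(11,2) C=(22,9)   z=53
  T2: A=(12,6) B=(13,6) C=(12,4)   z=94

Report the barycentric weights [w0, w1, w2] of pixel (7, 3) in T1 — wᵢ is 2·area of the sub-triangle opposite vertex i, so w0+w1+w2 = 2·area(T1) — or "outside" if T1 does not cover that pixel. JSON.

T0:
  degenerate (2·area = 0) — covers nothing
T1:
  2·area = 75
  edge (5, 5)→(11, 2): d=(6,-3) top-left  bias=+0
  edge (11, 2)→(22, 9): d=(11,7) right/bottom  bias=-1
  edge (22, 9)→(5, 5): d=(-17,-4) top-left  bias=+0
    (6,0)@(13, 1): e=[0,-25,100] → .  [on edge]
    (4,1)@(9, 3): e=[0,25,50] → X  [on edge]
    (5,1)@(11, 3): e=[6,11,58] → X
    (6,1)@(13, 3): e=[12,-3,66] → .
    (2,2)@(5, 5): e=[0,75,0] → X  [on edge]
    (3,2)@(7, 5): e=[6,61,8] → X
    (6,2)@(13, 5): e=[24,19,32] → X
    (7,2)@(15, 5): e=[30,5,40] → X
    (8,2)@(17, 5): e=[36,-9,48] → .
    (0,3)@(1, 7): e=[0,125,-50] → .  [on edge]
    (2,3)@(5, 7): e=[12,97,-34] → .
    (3,3)@(7, 7): e=[18,83,-26] → .
  covered (10 px):
    . . . . . . . . . . .
    . . . . X X . . . . .
    . . X X X X X X . . .
    . . . . . . . X X . .
    . . . . . . . . . . .
T2:
  2·area = 2  (B↔C swapped to make it positive)
  edge (12, 6)→(12, 4): d=(0,-2) top-left  bias=+0
  edge (12, 4)→(13, 6): d=(1,2) right/bottom  bias=-1
  edge (13, 6)→(12, 6): d=(-1,0) right/bottom  bias=-1
  covered (0 px):
    . . . . . . . . . . .
    . . . . . . . . . . .
    . . . . . . . . . . .
    . . . . . . . . . . .
    . . . . . . . . . . .

Final: [27,6,42]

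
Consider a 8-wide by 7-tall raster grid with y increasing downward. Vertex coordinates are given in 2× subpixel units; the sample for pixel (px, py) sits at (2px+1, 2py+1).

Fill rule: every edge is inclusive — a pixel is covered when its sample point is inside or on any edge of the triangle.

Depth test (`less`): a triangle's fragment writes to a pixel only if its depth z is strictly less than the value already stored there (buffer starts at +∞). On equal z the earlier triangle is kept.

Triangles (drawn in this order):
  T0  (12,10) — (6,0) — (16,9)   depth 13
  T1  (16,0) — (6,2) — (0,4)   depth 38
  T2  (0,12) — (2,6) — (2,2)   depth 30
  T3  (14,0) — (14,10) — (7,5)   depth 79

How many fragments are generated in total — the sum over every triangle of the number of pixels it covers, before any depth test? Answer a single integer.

T0:
  2·area = 46
  edge (12, 10)→(6, 0): d=(-6,-10) inclusive
  edge (6, 0)→(16, 9): d=(10,9) inclusive
  edge (16, 9)→(12, 10): d=(-4,1) inclusive
    (3,0)@(7, 1): e=[4,1,41] → #
    (4,0)@(9, 1): e=[24,-17,39] → ·
    (3,1)@(7, 3): e=[-8,21,33] → ·
    (4,1)@(9, 3): e=[12,3,31] → #
    (5,1)@(11, 3): e=[32,-15,29] → ·
    (4,2)@(9, 5): e=[0,23,23] → #  [on edge]
    (5,2)@(11, 5): e=[20,5,21] → #
    (6,2)@(13, 5): e=[40,-13,19] → ·
    (4,3)@(9, 7): e=[-12,43,15] → ·
    (5,3)@(11, 7): e=[8,25,13] → #
    (6,3)@(13, 7): e=[28,7,11] → #
    (7,3)@(15, 7): e=[48,-11,9] → ·
  covered (8 px):
    · · · # · · · ·
    · · · · # · · ·
    · · · · # # · ·
    · · · · · # # ·
    · · · · · · # #
    · · · · · · · ·
    · · · · · · · ·
T1:
  2·area = 8  (B↔C swapped to make it positive)
  edge (16, 0)→(0, 4): d=(-16,4) inclusive
  edge (0, 4)→(6, 2): d=(6,-2) inclusive
  edge (6, 2)→(16, 0): d=(10,-2) inclusive
    (4,0)@(9, 1): e=[12,0,-4] → ·  [on edge]
    (5,0)@(11, 1): e=[4,4,0] → #  [on edge]
    (6,0)@(13, 1): e=[-4,8,4] → ·
    (0,1)@(1, 3): e=[12,-4,0] → ·  [on edge]
    (1,1)@(3, 3): e=[4,0,4] → #  [on edge]
    (2,1)@(5, 3): e=[-4,4,8] → ·
    (5,1)@(11, 3): e=[-28,16,20] → ·
    (1,2)@(3, 5): e=[-28,12,24] → ·
  covered (2 px):
    · · · · · # · ·
    · # · · · · · ·
    · · · · · · · ·
    · · · · · · · ·
    · · · · · · · ·
    · · · · · · · ·
    · · · · · · · ·
T2:
  2·area = 8  (B↔C swapped to make it positive)
  edge (0, 12)→(2, 2): d=(2,-10) inclusive
  edge (2, 2)→(2, 6): d=(0,4) inclusive
  edge (2, 6)→(0, 12): d=(-2,6) inclusive
    (1,1)@(3, 3): e=[12,-4,0] → ·  [on edge]
    (0,3)@(1, 7): e=[0,4,4] → #  [on edge]
    (1,3)@(3, 7): e=[20,-4,-8] → ·
    (0,4)@(1, 9): e=[4,4,0] → #  [on edge]
    (1,4)@(3, 9): e=[24,-4,-12] → ·
    (0,5)@(1, 11): e=[8,4,-4] → ·
  covered (2 px):
    · · · · · · · ·
    · · · · · · · ·
    · · · · · · · ·
    # · · · · · · ·
    # · · · · · · ·
    · · · · · · · ·
    · · · · · · · ·
T3:
  2·area = 70
  edge (14, 0)→(14, 10): d=(0,10) inclusive
  edge (14, 10)→(7, 5): d=(-7,-5) inclusive
  edge (7, 5)→(14, 0): d=(7,-5) inclusive
    (6,0)@(13, 1): e=[10,58,2] → #
    (7,0)@(15, 1): e=[-10,68,12] → ·
    (5,1)@(11, 3): e=[30,34,6] → #
    (7,1)@(15, 3): e=[-10,54,26] → ·
    (3,2)@(7, 5): e=[70,0,0] → #  [on edge]
    (4,2)@(9, 5): e=[50,10,10] → #
    (7,2)@(15, 5): e=[-10,40,40] → ·
    (3,3)@(7, 7): e=[70,-14,14] → ·
    (4,3)@(9, 7): e=[50,-4,24] → ·
    (5,3)@(11, 7): e=[30,6,34] → #
    (7,3)@(15, 7): e=[-10,26,54] → ·
    (5,4)@(11, 9): e=[30,-8,48] → ·
  covered (10 px):
    · · · · · · # ·
    · · · · · # # ·
    · · · # # # # ·
    · · · · · # # ·
    · · · · · · # ·
    · · · · · · · ·
    · · · · · · · ·

Answer: 22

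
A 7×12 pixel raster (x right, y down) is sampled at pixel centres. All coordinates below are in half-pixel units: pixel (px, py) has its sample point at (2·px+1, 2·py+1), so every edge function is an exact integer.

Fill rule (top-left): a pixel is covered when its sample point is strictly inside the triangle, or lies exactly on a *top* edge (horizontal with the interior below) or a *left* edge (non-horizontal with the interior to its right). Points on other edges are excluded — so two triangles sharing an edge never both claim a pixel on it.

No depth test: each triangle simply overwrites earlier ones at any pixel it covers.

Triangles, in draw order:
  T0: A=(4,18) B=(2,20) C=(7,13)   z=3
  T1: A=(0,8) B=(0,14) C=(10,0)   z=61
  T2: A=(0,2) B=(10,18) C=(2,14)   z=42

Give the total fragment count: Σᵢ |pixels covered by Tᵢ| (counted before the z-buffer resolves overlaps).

T0:
  2·area = 4
  edge (4, 18)→(2, 20): d=(-2,2) right/bottom  bias=-1
  edge (2, 20)→(7, 13): d=(5,-7) top-left  bias=+0
  edge (7, 13)→(4, 18): d=(-3,5) right/bottom  bias=-1
    (6,1)@(13, 3): e=[12,-8,0] → .  [on edge]
    (6,4)@(13, 9): e=[0,22,-18] → .  [on edge]
    (5,5)@(11, 11): e=[0,18,-14] → .  [on edge]
    (3,6)@(7, 13): e=[4,0,0] → .  [on edge]
    (4,6)@(9, 13): e=[0,14,-10] → .  [on edge]
    (3,7)@(7, 15): e=[0,10,-6] → .  [on edge]
    (2,8)@(5, 17): e=[0,6,-2] → .  [on edge]
    (1,9)@(3, 19): e=[0,2,2] → .  [on edge]
    (0,10)@(1, 21): e=[0,-2,6] → .  [on edge]
    (0,11)@(1, 23): e=[-4,8,0] → .  [on edge]
  covered (0 px):
    . . . . . . .
    . . . . . . .
    . . . . . . .
    . . . . . . .
    . . . . . . .
    . . . . . . .
    . . . . . . .
    . . . . . . .
    . . . . . . .
    . . . . . . .
    . . . . . . .
    . . . . . . .
T1:
  2·area = 60  (B↔C swapped to make it positive)
  edge (0, 8)→(10, 0): d=(10,-8) top-left  bias=+0
  edge (10, 0)→(0, 14): d=(-10,14) right/bottom  bias=-1
  edge (0, 14)→(0, 8): d=(0,-6) top-left  bias=+0
    (4,0)@(9, 1): e=[2,4,54] → X
    (5,0)@(11, 1): e=[18,-24,66] → .
    (3,1)@(7, 3): e=[6,12,42] → X
    (4,1)@(9, 3): e=[22,-16,54] → .
    (2,2)@(5, 5): e=[10,20,30] → X
    (3,2)@(7, 5): e=[26,-8,42] → .
    (1,3)@(3, 7): e=[14,28,18] → X
    (2,3)@(5, 7): e=[30,0,30] → .  [on edge]
    (0,4)@(1, 9): e=[18,36,6] → X
    (2,4)@(5, 9): e=[50,-20,30] → .
    (0,5)@(1, 11): e=[38,16,6] → X
    (1,5)@(3, 11): e=[54,-12,18] → .
  covered (7 px):
    . . . . X . .
    . . . X . . .
    . . X . . . .
    . X . . . . .
    X X . . . . .
    X . . . . . .
    . . . . . . .
    . . . . . . .
    . . . . . . .
    . . . . . . .
    . . . . . . .
    . . . . . . .
T2:
  2·area = 88
  edge (0, 2)→(10, 18): d=(10,16) right/bottom  bias=-1
  edge (10, 18)→(2, 14): d=(-8,-4) top-left  bias=+0
  edge (2, 14)→(0, 2): d=(-2,-12) top-left  bias=+0
    (0,2)@(1, 5): e=[14,68,6] → X
    (1,2)@(3, 5): e=[-18,76,30] → .
    (0,3)@(1, 7): e=[34,52,2] → X
    (1,3)@(3, 7): e=[2,60,26] → X
    (2,3)@(5, 7): e=[-30,68,50] → .
    (0,4)@(1, 9): e=[54,36,-2] → .
    (1,4)@(3, 9): e=[22,44,22] → X
    (2,4)@(5, 9): e=[-10,52,46] → .
    (1,5)@(3, 11): e=[42,28,18] → X
    (2,5)@(5, 11): e=[10,36,42] → X
    (3,5)@(7, 11): e=[-22,44,66] → .
    (1,6)@(3, 13): e=[62,12,14] → X
  covered (11 px):
    . . . . . . .
    . . . . . . .
    X . . . . . .
    X X . . . . .
    . X . . . . .
    . X X . . . .
    . X X . . . .
    . . X X . . .
    . . . . X . .
    . . . . . . .
    . . . . . . .
    . . . . . . .

Answer: 18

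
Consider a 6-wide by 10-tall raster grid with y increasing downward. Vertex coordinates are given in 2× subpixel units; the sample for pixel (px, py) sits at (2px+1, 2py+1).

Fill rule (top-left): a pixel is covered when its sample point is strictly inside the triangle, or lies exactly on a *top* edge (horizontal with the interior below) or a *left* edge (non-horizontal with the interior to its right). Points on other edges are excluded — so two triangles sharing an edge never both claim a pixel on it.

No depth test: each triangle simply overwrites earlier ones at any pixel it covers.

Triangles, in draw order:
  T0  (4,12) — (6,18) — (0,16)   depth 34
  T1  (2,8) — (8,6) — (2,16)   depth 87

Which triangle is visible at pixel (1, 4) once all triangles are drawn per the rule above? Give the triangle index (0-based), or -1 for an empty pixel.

T0:
  2·area = 32
  edge (4, 12)→(6, 18): d=(2,6) right/bottom  bias=-1
  edge (6, 18)→(0, 16): d=(-6,-2) top-left  bias=+0
  edge (0, 16)→(4, 12): d=(4,-4) top-left  bias=+0
    (0,1)@(1, 3): e=[0,80,-48] → ·  [on edge]
    (5,2)@(11, 5): e=[-56,88,0] → ·  [on edge]
    (4,3)@(9, 7): e=[-40,72,0] → ·  [on edge]
    (1,4)@(3, 9): e=[0,48,-16] → ·  [on edge]
    (3,4)@(7, 9): e=[-24,56,0] → ·  [on edge]
    (2,5)@(5, 11): e=[-8,40,0] → ·  [on edge]
    (1,6)@(3, 13): e=[8,24,0] → █  [on edge]
    (2,6)@(5, 13): e=[-4,28,8] → ·
    (0,7)@(1, 15): e=[24,8,0] → █  [on edge]
    (2,7)@(5, 15): e=[0,16,16] → ·  [on edge]
    (0,8)@(1, 17): e=[28,-4,8] → ·
    (1,8)@(3, 17): e=[16,0,16] → █  [on edge]
    (4,9)@(9, 19): e=[-16,0,48] → ·  [on edge]
  covered (5 px):
    · · · · · ·
    · · · · · ·
    · · · · · ·
    · · · · · ·
    · · · · · ·
    · · · · · ·
    · █ · · · ·
    █ █ · · · ·
    · █ █ · · ·
    · · · · · ·
T1:
  2·area = 48
  edge (2, 8)→(8, 6): d=(6,-2) top-left  bias=+0
  edge (8, 6)→(2, 16): d=(-6,10) right/bottom  bias=-1
  edge (2, 16)→(2, 8): d=(0,-8) top-left  bias=+0
    (5,0)@(11, 1): e=[-24,0,72] → ·  [on edge]
    (5,2)@(11, 5): e=[0,-24,72] → ·  [on edge]
    (2,3)@(5, 7): e=[0,24,24] → █  [on edge]
    (3,3)@(7, 7): e=[4,4,40] → █
    (4,3)@(9, 7): e=[8,-16,56] → ·
    (1,4)@(3, 9): e=[8,32,8] → █
    (3,4)@(7, 9): e=[16,-8,40] → ·
    (1,5)@(3, 11): e=[20,20,8] → █
    (2,5)@(5, 11): e=[24,0,24] → ·  [on edge]
    (1,6)@(3, 13): e=[32,8,8] → █
    (2,6)@(5, 13): e=[36,-12,24] → ·
    (1,7)@(3, 15): e=[44,-4,8] → ·
  covered (6 px):
    · · · · · ·
    · · · · · ·
    · · · · · ·
    · · █ █ · ·
    · █ █ · · ·
    · █ · · · ·
    · █ · · · ·
    · · · · · ·
    · · · · · ·
    · · · · · ·

Z-buffer (winner per pixel, '.' = empty):
  . . . . . .
  . . . . . .
  . . . . . .
  . . 1 1 . .
  . 1 1 . . .
  . 1 . . . .
  . 1 . . . .
  0 0 . . . .
  . 0 0 . . .
  . . . . . .

Result: 1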